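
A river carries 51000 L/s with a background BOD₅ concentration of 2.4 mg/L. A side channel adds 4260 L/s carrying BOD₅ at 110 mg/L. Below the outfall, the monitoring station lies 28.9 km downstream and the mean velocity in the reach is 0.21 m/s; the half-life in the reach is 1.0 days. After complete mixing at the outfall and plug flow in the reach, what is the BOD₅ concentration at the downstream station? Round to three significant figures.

Flow-weighted average: C = (51000·2.400 + 4260·110.0) / 55260 = 591000/55260 = 10.69 mg/L.
Travel time t = 28.9·1000 / 0.21 = 137600 s = 38.23 h.
Half-life 1.0 d → k = ln 2 / 1.0 = 0.6931 d⁻¹.
After decay, C = 10.69 × e^(−kt) = 10.69 × 0.3315 = 3.546 mg/L.

3.55 mg/L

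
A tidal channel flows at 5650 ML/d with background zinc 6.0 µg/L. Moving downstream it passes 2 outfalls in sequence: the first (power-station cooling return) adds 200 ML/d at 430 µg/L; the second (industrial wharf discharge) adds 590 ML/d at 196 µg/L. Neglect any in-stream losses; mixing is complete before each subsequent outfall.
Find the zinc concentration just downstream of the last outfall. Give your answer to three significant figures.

36.6 µg/L

Outfall 1: combined Q = 5850 ML/d; C = (5650·6.000 + 200.0·430.0)/5850 = 20.50 µg/L.
Outfall 2: combined Q = 6440 ML/d; C = (5850·20.50 + 590.0·196.0)/6440 = 36.57 µg/L.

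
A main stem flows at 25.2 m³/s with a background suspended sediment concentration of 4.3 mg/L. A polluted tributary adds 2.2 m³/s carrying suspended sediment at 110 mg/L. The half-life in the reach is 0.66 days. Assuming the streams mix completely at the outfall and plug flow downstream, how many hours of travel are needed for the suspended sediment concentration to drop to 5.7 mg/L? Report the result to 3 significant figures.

After mixing, C = (25.20·4.300 + 2.200·110.0) / 27.40 = 350.4/27.40 = 12.79 mg/L.
Half-life 0.66 d → k = ln 2 / 0.66 = 1.050 d⁻¹.
12.79·exp(−k·t) = 5.7 → t = ln(12.79/5.7)/k = 66470 s = 18.46 h.

18.5 h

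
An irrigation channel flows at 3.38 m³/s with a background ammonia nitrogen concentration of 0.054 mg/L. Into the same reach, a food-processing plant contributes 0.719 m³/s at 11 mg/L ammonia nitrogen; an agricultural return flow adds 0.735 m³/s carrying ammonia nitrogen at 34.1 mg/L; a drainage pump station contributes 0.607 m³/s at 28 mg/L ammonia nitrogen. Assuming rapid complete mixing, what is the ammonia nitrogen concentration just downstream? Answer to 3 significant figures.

Flow-weighted average: C = (3.380·0.05400 + 0.7190·11.00 + 0.7350·34.10 + 0.6070·28.00) / 5.441 = 50.15/5.441 = 9.217 mg/L.

9.22 mg/L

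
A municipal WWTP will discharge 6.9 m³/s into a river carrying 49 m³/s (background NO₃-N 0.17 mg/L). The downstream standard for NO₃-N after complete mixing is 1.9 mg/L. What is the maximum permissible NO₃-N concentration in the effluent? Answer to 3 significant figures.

At the limit, (Qr·Cr + Qe·Cₑ)/(Qr + Qe) = 1.9:
Cₑ = (55.90·1.9 − 49.00·0.1700) / 6.900 = 14.19 mg/L.

14.2 mg/L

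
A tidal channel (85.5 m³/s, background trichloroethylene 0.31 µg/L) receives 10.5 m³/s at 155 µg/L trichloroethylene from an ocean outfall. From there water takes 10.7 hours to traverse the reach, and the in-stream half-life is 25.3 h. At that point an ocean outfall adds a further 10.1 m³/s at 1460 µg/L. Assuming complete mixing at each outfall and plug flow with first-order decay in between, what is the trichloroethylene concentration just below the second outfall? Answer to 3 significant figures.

Conservation of mass: C = (85.50·0.3100 + 10.50·155.0) / 96.00 = 1654/96.00 = 17.23 µg/L; combined flow 96.00 m³/s.
Half-life 25.3 h → k = ln 2 / 25.3 = 0.02740 h⁻¹ = 0.6575 d⁻¹.
Applying C = C₀e^(−kt): 17.23 × 0.7459 = 12.85 µg/L.
At the second outfall, C = (96.00·12.85 + 10.10·1460) / (96.00 + 10.10) = 150.6 µg/L.

151 µg/L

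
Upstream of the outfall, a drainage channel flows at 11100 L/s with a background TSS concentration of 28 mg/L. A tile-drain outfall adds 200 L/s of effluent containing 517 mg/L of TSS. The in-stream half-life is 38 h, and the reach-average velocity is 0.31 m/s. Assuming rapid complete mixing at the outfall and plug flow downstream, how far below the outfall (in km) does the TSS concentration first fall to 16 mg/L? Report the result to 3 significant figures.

50.7 km

Conservation of mass: C = (11100·28.00 + 200.0·517.0) / 11300 = 414200/11300 = 36.65 mg/L.
Half-life 38 h → k = ln 2 / 38 = 0.01824 h⁻¹ = 0.4378 d⁻¹.
Set 36.65·exp(−k·t) = 16 → t = ln(36.65/16)/k = 163600 s = 45.45 h.
Distance = v·t = 0.31·163600 = 50720 m = 50.72 km.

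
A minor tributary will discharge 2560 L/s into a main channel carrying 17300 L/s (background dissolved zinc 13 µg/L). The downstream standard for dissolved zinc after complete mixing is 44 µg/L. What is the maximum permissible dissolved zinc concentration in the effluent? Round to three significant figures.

253 µg/L

At the limit, (Qr·Cr + Qe·Cₑ)/(Qr + Qe) = 44:
Cₑ = (19860·44 − 17300·13.00) / 2560 = 253.5 µg/L.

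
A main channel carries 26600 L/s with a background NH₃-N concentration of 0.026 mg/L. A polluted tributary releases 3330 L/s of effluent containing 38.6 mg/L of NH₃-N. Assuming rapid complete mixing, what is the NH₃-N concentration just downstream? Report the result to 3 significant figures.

Mass balance: C = (26600·0.02600 + 3330·38.60) / 29930 = 129200/29930 = 4.318 mg/L.

4.32 mg/L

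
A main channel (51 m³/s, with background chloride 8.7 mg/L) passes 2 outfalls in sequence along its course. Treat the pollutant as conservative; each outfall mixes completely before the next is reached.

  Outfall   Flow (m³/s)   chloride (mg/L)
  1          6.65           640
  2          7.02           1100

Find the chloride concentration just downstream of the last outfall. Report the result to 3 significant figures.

192 mg/L

After outfall 1: Q = 51.00 + 6.650 = 57.65 m³/s; C = (51.00·8.700 + 6.650·640.0)/57.65 = 81.52 mg/L.
After outfall 2: Q = 57.65 + 7.020 = 64.67 m³/s; C = (57.65·81.52 + 7.020·1100)/64.67 = 192.1 mg/L.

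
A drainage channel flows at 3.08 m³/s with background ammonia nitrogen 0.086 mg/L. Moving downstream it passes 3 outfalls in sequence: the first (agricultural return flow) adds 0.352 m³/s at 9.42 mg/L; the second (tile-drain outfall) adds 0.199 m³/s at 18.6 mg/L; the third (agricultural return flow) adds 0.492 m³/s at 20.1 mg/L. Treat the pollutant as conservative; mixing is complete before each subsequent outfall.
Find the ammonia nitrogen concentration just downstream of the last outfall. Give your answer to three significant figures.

4.16 mg/L

Below outfall 1: Q → 3.432 m³/s, C = (3.080·0.08600 + 0.3520·9.420)/3.432 = 1.043 mg/L.
Below outfall 2: Q → 3.631 m³/s, C = (3.432·1.043 + 0.1990·18.60)/3.631 = 2.006 mg/L.
Below outfall 3: Q → 4.123 m³/s, C = (3.631·2.006 + 0.4920·20.10)/4.123 = 4.165 mg/L.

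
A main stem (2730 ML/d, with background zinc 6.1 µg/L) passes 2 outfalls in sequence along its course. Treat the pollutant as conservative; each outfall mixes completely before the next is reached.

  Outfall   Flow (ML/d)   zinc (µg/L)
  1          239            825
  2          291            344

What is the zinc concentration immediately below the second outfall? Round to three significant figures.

96.3 µg/L

Below outfall 1: Q → 2969 ML/d, C = (2730·6.100 + 239.0·825.0)/2969 = 72.02 µg/L.
Below outfall 2: Q → 3260 ML/d, C = (2969·72.02 + 291.0·344.0)/3260 = 96.30 µg/L.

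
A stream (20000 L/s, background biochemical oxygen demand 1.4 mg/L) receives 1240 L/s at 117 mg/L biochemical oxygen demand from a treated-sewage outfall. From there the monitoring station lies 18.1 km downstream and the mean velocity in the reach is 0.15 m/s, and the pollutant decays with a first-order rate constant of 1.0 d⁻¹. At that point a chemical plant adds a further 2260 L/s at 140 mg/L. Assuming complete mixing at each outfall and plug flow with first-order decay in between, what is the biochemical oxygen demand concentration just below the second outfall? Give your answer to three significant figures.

15.3 mg/L

After mixing, C = (20000·1.400 + 1240·117.0) / 21240 = 173100/21240 = 8.149 mg/L; combined flow 21240 L/s.
Travel time t = 18.1·1000 / 0.15 = 120700 s = 33.52 h.
Applying C = C₀e^(−kt): 8.149 × 0.2474 = 2.016 mg/L.
Second outfall: C = (21240·2.016 + 2260·140.0)/23500 = 15.29 mg/L.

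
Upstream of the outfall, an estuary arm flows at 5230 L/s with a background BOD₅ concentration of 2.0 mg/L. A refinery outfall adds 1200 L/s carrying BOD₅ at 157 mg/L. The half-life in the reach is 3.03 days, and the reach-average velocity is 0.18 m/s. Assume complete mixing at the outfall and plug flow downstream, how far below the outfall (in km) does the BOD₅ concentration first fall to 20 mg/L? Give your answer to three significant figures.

Mass balance: C = (5230·2.000 + 1200·157.0) / 6430 = 198900/6430 = 30.93 mg/L.
Half-life 3.03 d → k = ln 2 / 3.03 = 0.2288 d⁻¹.
Set 30.93·exp(−k·t) = 20 → t = ln(30.93/20)/k = 164600 s = 45.73 h.
Distance = v·t = 0.18·164600 = 29630 m = 29.63 km.

29.6 km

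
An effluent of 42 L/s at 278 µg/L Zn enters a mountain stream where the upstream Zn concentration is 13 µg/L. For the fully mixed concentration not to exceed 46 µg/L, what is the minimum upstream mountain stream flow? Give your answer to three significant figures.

295 L/s

Set C_mix = 46: (Q·13.00 + 42.00·278.0) / (Q + 42.00) = 46
→ Q = 42.00·(278.0 − 46)/(46 − 13.00) = 295.3 L/s.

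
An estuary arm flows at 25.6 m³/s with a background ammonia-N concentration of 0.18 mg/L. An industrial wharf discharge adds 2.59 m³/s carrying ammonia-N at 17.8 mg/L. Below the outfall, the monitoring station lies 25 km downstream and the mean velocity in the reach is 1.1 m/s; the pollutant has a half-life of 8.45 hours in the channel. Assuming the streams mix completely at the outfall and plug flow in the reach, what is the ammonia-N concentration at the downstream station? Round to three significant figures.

1.07 mg/L

Conservation of mass: C = (25.60·0.1800 + 2.590·17.80) / 28.19 = 50.71/28.19 = 1.799 mg/L.
Travel time t = 25·1000 / 1.1 = 22730 s = 6.313 h.
Half-life 8.45 h → k = ln 2 / 8.45 = 0.08203 h⁻¹ = 1.969 d⁻¹.
Applying C = C₀e^(−kt): 1.799 × 0.5958 = 1.072 mg/L.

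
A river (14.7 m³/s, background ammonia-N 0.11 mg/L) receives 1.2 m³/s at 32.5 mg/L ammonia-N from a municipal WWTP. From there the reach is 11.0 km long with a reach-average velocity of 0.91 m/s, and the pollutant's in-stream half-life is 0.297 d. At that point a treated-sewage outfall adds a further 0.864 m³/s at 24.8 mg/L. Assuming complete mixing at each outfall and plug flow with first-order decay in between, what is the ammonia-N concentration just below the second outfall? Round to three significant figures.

Conservation of mass: C = (14.70·0.1100 + 1.200·32.50) / 15.90 = 40.62/15.90 = 2.555 mg/L; combined flow 15.90 m³/s.
Travel time t = 11.0·1000 / 0.91 = 12090 s = 3.358 h.
Half-life 0.297 d → k = ln 2 / 0.297 = 2.334 d⁻¹.
Decay over the reach: 2.555·exp(−kt) = 2.555·0.7214 = 1.843 mg/L.
At the second outfall, C = (15.90·1.843 + 0.8640·24.80) / (15.90 + 0.8640) = 3.026 mg/L.

3.03 mg/L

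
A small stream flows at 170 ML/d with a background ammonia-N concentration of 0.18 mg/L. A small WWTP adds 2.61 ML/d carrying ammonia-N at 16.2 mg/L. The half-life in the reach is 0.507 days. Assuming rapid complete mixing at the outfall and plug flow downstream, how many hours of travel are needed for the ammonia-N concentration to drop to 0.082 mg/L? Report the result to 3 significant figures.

28.8 h

Flow-weighted average: C = (170.0·0.1800 + 2.610·16.20) / 172.6 = 72.88/172.6 = 0.4222 mg/L.
Half-life 0.507 d → k = ln 2 / 0.507 = 1.367 d⁻¹.
0.4222·exp(−k·t) = 0.082 → t = ln(0.4222/0.082)/k = 103600 s = 28.77 h.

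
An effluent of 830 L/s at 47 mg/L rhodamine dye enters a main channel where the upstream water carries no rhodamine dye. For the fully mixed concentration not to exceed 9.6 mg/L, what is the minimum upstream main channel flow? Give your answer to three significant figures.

3230 L/s

Set C_mix = 9.6: (Q·0 + 830.0·47.00) / (Q + 830.0) = 9.6
→ Q = 830.0·(47.00 − 9.6)/(9.6 − 0) = 3234 L/s.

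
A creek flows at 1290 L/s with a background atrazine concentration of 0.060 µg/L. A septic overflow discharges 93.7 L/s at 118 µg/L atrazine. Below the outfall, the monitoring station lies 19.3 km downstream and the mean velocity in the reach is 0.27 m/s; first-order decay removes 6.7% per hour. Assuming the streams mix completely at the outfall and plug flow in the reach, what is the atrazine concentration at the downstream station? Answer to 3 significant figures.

Flow-weighted average: C = (1290·0.06000 + 93.70·118.0) / 1384 = 11130/1384 = 8.047 µg/L.
Travel time t = 19.3·1000 / 0.27 = 71480 s = 19.86 h.
6.7%/h lost → k = −ln(1 − 0.067) = 0.06935 h⁻¹.
First-order decay: C = 8.047·exp(−k·t) = 8.047·0.2523 = 2.030 µg/L.

2.03 µg/L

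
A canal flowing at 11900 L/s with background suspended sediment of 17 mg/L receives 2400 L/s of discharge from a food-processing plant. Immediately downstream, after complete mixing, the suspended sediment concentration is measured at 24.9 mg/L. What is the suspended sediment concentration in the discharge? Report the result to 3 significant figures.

Mass balance: 11900·17.00 + 2400·Cₑ = 14300·24.90
→ Cₑ = (14300·24.90 − 11900·17.00) / 2400 = 64.07 mg/L.

64.1 mg/L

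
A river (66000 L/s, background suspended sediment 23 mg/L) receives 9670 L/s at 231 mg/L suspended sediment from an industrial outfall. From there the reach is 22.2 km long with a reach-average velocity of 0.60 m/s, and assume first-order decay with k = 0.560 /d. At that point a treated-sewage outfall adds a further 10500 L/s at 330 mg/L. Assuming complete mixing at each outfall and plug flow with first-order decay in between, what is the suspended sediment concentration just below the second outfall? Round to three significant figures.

74.5 mg/L

Flow-weighted average: C = (66000·23.00 + 9670·231.0) / 75670 = 3752000/75670 = 49.58 mg/L; combined flow 75670 L/s.
Travel time t = 22.2·1000 / 0.60 = 37000 s = 10.28 h.
Decay over the reach: 49.58·exp(−kt) = 49.58·0.7868 = 39.01 mg/L.
At the second outfall, C = (75670·39.01 + 10500·330.0) / (75670 + 10500) = 74.47 mg/L.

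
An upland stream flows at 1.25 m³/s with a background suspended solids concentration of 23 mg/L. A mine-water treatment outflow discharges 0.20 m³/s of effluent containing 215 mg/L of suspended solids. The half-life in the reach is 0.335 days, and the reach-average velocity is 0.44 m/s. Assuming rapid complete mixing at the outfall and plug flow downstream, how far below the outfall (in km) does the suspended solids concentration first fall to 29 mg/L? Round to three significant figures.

9.82 km

Mass balance: C = (1.250·23.00 + 0.2000·215.0) / 1.450 = 71.75/1.450 = 49.48 mg/L.
Half-life 0.335 d → k = ln 2 / 0.335 = 2.069 d⁻¹.
Set 49.48·exp(−k·t) = 29 → t = ln(49.48/29)/k = 22310 s = 6.198 h.
Distance = v·t = 0.44·22310 = 9817 m = 9.817 km.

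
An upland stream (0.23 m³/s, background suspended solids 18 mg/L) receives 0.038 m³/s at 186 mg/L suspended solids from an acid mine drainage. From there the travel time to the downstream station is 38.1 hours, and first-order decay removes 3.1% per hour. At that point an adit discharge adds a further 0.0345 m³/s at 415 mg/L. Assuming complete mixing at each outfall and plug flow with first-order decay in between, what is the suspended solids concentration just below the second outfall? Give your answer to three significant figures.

After mixing, C = (0.2300·18.00 + 0.03800·186.0) / 0.2680 = 11.21/0.2680 = 41.82 mg/L; combined flow 0.2680 m³/s.
3.1%/h lost → k = −ln(1 − 0.031) = 0.03149 h⁻¹.
First-order decay: C = 41.82·exp(−k·t) = 41.82·0.3013 = 12.60 mg/L.
At the second outfall, C = (0.2680·12.60 + 0.03450·415.0) / (0.2680 + 0.03450) = 58.49 mg/L.

58.5 mg/L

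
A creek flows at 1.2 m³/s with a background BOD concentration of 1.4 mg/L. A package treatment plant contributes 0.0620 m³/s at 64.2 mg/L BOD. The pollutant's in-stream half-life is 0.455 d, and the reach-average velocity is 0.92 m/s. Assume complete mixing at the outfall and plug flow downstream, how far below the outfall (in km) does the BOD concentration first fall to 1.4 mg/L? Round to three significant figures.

Mixed concentration C = ΣQC/ΣQ = (1.200·1.400 + 0.06200·64.20) / 1.262 = 5.660/1.262 = 4.485 mg/L.
Half-life 0.455 d → k = ln 2 / 0.455 = 1.523 d⁻¹.
Set 4.485·exp(−k·t) = 1.4 → t = ln(4.485/1.4)/k = 66030 s = 18.34 h.
Distance = v·t = 0.92·66030 = 60750 m = 60.75 km.

60.8 km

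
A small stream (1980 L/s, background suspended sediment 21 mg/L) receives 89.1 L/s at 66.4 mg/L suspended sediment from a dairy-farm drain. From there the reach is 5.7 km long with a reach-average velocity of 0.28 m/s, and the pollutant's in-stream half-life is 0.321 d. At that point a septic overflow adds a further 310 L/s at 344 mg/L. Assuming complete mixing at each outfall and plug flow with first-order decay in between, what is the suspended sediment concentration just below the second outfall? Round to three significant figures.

56.8 mg/L

Mixed concentration C = ΣQC/ΣQ = (1980·21.00 + 89.10·66.40) / 2069 = 47500/2069 = 22.96 mg/L; combined flow 2069 L/s.
Travel time t = 5.7·1000 / 0.28 = 20360 s = 5.655 h.
Half-life 0.321 d → k = ln 2 / 0.321 = 2.159 d⁻¹.
Decay over the reach: 22.96·exp(−kt) = 22.96·0.6012 = 13.80 mg/L.
At the second outfall, C = (2069·13.80 + 310.0·344.0) / (2069 + 310.0) = 56.83 mg/L.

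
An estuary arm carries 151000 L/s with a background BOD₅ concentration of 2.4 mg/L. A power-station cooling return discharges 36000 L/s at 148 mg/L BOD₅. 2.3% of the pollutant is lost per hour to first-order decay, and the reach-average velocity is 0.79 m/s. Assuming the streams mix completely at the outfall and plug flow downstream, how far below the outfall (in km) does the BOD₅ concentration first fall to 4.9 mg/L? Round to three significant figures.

After mixing, C = (151000·2.400 + 36000·148.0) / 187000 = 5690000/187000 = 30.43 mg/L.
2.3%/h lost → k = −ln(1 − 0.023) = 0.02327 h⁻¹.
Set 30.43·exp(−k·t) = 4.9 → t = ln(30.43/4.9)/k = 282500 s = 78.48 h.
Distance = v·t = 0.79·282500 = 223200 m = 223.2 km.

223 km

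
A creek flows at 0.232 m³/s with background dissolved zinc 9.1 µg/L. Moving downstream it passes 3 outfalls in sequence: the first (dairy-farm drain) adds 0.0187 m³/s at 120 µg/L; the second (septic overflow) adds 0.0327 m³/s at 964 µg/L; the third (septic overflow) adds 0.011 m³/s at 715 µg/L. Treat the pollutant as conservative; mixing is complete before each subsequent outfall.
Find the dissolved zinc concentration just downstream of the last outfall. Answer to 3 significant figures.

149 µg/L

Below outfall 1: Q → 0.2507 m³/s, C = (0.2320·9.100 + 0.01870·120.0)/0.2507 = 17.37 µg/L.
Below outfall 2: Q → 0.2834 m³/s, C = (0.2507·17.37 + 0.03270·964.0)/0.2834 = 126.6 µg/L.
Below outfall 3: Q → 0.2944 m³/s, C = (0.2834·126.6 + 0.01100·715.0)/0.2944 = 148.6 µg/L.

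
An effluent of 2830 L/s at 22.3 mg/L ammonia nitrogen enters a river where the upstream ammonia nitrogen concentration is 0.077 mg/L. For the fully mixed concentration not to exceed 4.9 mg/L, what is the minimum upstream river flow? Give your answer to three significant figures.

10200 L/s

Set C_mix = 4.9: (Q·0.07700 + 2830·22.30) / (Q + 2830) = 4.9
→ Q = 2830·(22.30 − 4.9)/(4.9 − 0.07700) = 10210 L/s.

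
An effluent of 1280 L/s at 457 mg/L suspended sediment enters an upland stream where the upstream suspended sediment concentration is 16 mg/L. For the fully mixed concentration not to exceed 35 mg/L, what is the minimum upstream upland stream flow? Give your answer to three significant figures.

Set C_mix = 35: (Q·16.00 + 1280·457.0) / (Q + 1280) = 35
→ Q = 1280·(457.0 − 35)/(35 − 16.00) = 28430 L/s.

28400 L/s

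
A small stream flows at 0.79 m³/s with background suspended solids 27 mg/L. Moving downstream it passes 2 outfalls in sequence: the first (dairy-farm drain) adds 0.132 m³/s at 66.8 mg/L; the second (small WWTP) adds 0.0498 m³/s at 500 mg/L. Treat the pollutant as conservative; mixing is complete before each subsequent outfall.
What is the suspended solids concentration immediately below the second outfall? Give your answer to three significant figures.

56.6 mg/L

Outfall 1: combined Q = 0.9220 m³/s; C = (0.7900·27.00 + 0.1320·66.80)/0.9220 = 32.70 mg/L.
Outfall 2: combined Q = 0.9718 m³/s; C = (0.9220·32.70 + 0.04980·500.0)/0.9718 = 56.64 mg/L.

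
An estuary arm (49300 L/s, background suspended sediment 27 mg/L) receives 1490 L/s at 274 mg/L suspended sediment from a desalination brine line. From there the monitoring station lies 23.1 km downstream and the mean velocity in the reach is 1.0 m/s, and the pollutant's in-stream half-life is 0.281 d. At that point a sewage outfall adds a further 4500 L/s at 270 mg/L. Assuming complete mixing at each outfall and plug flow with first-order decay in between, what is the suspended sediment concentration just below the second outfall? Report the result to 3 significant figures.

After mixing, C = (49300·27.00 + 1490·274.0) / 50790 = 1739000/50790 = 34.25 mg/L; combined flow 50790 L/s.
Travel time t = 23.1·1000 / 1.0 = 23100 s = 6.417 h.
Half-life 0.281 d → k = ln 2 / 0.281 = 2.467 d⁻¹.
First-order decay: C = 34.25·exp(−k·t) = 34.25·0.5171 = 17.71 mg/L.
Second outfall: C = (50790·17.71 + 4500·270.0)/55290 = 38.24 mg/L.

38.2 mg/L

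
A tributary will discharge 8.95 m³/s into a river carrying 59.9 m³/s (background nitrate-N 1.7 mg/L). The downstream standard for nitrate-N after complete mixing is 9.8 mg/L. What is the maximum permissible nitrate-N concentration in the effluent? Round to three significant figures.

At the limit, (Qr·Cr + Qe·Cₑ)/(Qr + Qe) = 9.8:
Cₑ = (68.85·9.8 − 59.90·1.700) / 8.950 = 64.01 mg/L.

64.0 mg/L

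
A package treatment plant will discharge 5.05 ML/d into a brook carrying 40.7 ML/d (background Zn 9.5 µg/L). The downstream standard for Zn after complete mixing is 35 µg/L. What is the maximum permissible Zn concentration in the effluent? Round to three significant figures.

At the limit, (Qr·Cr + Qe·Cₑ)/(Qr + Qe) = 35:
Cₑ = (45.75·35 − 40.70·9.500) / 5.050 = 240.5 µg/L.

241 µg/L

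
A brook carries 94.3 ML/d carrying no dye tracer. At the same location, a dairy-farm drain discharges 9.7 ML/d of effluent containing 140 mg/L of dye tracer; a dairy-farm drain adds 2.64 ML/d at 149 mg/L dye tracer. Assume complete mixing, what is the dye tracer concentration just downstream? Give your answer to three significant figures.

16.4 mg/L

Flow-weighted average: C = (94.30·0 + 9.700·140.0 + 2.640·149.0) / 106.6 = 1751/106.6 = 16.42 mg/L.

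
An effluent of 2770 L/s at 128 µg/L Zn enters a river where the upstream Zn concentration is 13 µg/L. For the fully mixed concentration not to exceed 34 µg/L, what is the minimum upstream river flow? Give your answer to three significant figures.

Set C_mix = 34: (Q·13.00 + 2770·128.0) / (Q + 2770) = 34
→ Q = 2770·(128.0 − 34)/(34 − 13.00) = 12400 L/s.

12400 L/s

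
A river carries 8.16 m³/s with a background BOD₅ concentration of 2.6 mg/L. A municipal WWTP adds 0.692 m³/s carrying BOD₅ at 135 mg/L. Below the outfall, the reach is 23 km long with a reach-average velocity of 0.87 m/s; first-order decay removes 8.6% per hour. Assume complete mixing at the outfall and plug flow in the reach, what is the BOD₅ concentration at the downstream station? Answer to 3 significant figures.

Conservation of mass: C = (8.160·2.600 + 0.6920·135.0) / 8.852 = 114.6/8.852 = 12.95 mg/L.
Travel time t = 23·1000 / 0.87 = 26440 s = 7.344 h.
8.6%/h lost → k = −ln(1 − 0.086) = 0.08992 h⁻¹.
After decay, C = 12.95 × e^(−kt) = 12.95 × 0.5167 = 6.691 mg/L.

6.69 mg/L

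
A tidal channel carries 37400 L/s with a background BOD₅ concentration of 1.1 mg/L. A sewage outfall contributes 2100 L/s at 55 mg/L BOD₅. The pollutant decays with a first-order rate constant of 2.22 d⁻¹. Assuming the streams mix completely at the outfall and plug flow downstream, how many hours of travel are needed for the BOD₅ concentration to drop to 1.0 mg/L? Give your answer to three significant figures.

Mixed concentration C = ΣQC/ΣQ = (37400·1.100 + 2100·55.00) / 39500 = 156600/39500 = 3.966 mg/L.
3.966·exp(−k·t) = 1.0 → t = ln(3.966/1.0)/k = 53620 s = 14.89 h.

14.9 h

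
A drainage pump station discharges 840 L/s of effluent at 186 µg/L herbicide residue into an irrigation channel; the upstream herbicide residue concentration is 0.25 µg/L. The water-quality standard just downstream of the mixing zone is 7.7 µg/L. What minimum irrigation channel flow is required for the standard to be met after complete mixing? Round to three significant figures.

20100 L/s

Set C_mix = 7.7: (Q·0.2500 + 840.0·186.0) / (Q + 840.0) = 7.7
→ Q = 840.0·(186.0 − 7.7)/(7.7 − 0.2500) = 20100 L/s.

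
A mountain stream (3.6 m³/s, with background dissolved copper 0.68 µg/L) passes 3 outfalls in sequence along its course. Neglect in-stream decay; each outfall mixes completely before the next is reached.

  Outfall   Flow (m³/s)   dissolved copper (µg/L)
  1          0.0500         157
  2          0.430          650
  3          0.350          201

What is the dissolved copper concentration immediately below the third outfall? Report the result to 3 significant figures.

After outfall 1: Q = 3.600 + 0.05000 = 3.650 m³/s; C = (3.600·0.6800 + 0.05000·157.0)/3.650 = 2.821 µg/L.
After outfall 2: Q = 3.650 + 0.4300 = 4.080 m³/s; C = (3.650·2.821 + 0.4300·650.0)/4.080 = 71.03 µg/L.
After outfall 3: Q = 4.080 + 0.3500 = 4.430 m³/s; C = (4.080·71.03 + 0.3500·201.0)/4.430 = 81.30 µg/L.

81.3 µg/L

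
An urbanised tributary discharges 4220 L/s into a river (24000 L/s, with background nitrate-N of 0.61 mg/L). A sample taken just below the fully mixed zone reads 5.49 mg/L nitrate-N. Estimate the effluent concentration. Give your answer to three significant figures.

Mass balance: 24000·0.6100 + 4220·Cₑ = 28220·5.490
→ Cₑ = (28220·5.490 − 24000·0.6100) / 4220 = 33.24 mg/L.

33.2 mg/L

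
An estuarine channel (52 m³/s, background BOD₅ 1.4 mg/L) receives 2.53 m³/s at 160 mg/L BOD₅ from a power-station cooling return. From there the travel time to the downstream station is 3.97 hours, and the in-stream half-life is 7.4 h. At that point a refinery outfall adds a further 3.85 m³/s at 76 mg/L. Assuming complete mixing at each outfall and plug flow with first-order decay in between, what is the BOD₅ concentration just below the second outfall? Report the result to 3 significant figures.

10.7 mg/L

Conservation of mass: C = (52.00·1.400 + 2.530·160.0) / 54.53 = 477.6/54.53 = 8.758 mg/L; combined flow 54.53 m³/s.
Half-life 7.4 h → k = ln 2 / 7.4 = 0.09367 h⁻¹ = 2.248 d⁻¹.
After decay, C = 8.758 × e^(−kt) = 8.758 × 0.6894 = 6.039 mg/L.
At the second outfall, C = (54.53·6.039 + 3.850·76.00) / (54.53 + 3.850) = 10.65 mg/L.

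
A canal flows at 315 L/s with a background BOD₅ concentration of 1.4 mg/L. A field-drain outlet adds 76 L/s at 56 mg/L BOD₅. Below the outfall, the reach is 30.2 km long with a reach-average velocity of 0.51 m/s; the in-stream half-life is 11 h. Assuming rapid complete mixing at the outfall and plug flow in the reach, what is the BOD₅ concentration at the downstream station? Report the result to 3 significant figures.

After mixing, C = (315.0·1.400 + 76.00·56.00) / 391.0 = 4697/391.0 = 12.01 mg/L.
Travel time t = 30.2·1000 / 0.51 = 59220 s = 16.45 h.
Half-life 11 h → k = ln 2 / 11 = 0.06301 h⁻¹ = 1.512 d⁻¹.
First-order decay: C = 12.01·exp(−k·t) = 12.01·0.3547 = 4.261 mg/L.

4.26 mg/L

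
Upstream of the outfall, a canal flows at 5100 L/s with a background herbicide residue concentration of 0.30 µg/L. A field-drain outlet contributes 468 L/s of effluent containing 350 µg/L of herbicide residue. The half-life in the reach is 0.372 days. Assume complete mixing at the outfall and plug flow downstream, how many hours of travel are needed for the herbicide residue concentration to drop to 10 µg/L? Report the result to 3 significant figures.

Conservation of mass: C = (5100·0.3000 + 468.0·350.0) / 5568 = 165300/5568 = 29.69 µg/L.
Half-life 0.372 d → k = ln 2 / 0.372 = 1.863 d⁻¹.
29.69·exp(−k·t) = 10 → t = ln(29.69/10)/k = 50460 s = 14.02 h.

14.0 h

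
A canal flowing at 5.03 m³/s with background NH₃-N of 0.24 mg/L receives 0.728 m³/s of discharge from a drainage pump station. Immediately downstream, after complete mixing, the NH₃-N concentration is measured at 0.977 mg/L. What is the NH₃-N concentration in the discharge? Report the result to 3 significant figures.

Mass balance: 5.030·0.2400 + 0.7280·Cₑ = 5.758·0.9770
→ Cₑ = (5.758·0.9770 − 5.030·0.2400) / 0.7280 = 6.069 mg/L.

6.07 mg/L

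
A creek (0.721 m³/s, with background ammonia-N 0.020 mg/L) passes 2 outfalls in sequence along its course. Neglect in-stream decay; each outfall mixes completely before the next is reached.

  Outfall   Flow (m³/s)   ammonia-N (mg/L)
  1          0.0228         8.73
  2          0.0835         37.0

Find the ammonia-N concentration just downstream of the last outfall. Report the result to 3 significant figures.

3.99 mg/L

Below outfall 1: Q → 0.7438 m³/s, C = (0.7210·0.02000 + 0.02280·8.730)/0.7438 = 0.2870 mg/L.
Below outfall 2: Q → 0.8273 m³/s, C = (0.7438·0.2870 + 0.08350·37.00)/0.8273 = 3.992 mg/L.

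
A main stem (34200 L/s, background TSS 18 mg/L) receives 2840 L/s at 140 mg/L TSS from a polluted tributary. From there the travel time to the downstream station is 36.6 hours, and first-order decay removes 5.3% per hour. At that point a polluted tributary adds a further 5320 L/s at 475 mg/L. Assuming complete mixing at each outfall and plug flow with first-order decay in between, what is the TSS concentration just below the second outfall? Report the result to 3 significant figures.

62.9 mg/L

Mixed concentration C = ΣQC/ΣQ = (34200·18.00 + 2840·140.0) / 37040 = 1013000/37040 = 27.35 mg/L; combined flow 37040 L/s.
5.3%/h lost → k = −ln(1 − 0.053) = 0.05446 h⁻¹.
Decay over the reach: 27.35·exp(−kt) = 27.35·0.1363 = 3.728 mg/L.
Second outfall: C = (37040·3.728 + 5320·475.0)/42360 = 62.91 mg/L.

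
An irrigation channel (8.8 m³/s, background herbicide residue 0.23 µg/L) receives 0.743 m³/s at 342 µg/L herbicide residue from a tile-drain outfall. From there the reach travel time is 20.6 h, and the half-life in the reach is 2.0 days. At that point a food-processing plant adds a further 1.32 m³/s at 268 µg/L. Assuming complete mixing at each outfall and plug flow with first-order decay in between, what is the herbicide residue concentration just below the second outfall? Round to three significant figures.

50.1 µg/L

Mixed concentration C = ΣQC/ΣQ = (8.800·0.2300 + 0.7430·342.0) / 9.543 = 256.1/9.543 = 26.84 µg/L; combined flow 9.543 m³/s.
Half-life 2.0 d → k = ln 2 / 2.0 = 0.3466 d⁻¹.
After decay, C = 26.84 × e^(−kt) = 26.84 × 0.7427 = 19.93 µg/L.
Second outfall: C = (9.543·19.93 + 1.320·268.0)/10.86 = 50.08 µg/L.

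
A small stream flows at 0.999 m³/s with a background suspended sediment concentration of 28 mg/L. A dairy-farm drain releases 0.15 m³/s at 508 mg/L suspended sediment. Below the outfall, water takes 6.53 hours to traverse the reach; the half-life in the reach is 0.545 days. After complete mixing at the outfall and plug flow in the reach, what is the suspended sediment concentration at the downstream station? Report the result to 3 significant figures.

64.1 mg/L

Flow-weighted average: C = (0.9990·28.00 + 0.1500·508.0) / 1.149 = 104.2/1.149 = 90.66 mg/L.
Half-life 0.545 d → k = ln 2 / 0.545 = 1.272 d⁻¹.
After decay, C = 90.66 × e^(−kt) = 90.66 × 0.7075 = 64.14 mg/L.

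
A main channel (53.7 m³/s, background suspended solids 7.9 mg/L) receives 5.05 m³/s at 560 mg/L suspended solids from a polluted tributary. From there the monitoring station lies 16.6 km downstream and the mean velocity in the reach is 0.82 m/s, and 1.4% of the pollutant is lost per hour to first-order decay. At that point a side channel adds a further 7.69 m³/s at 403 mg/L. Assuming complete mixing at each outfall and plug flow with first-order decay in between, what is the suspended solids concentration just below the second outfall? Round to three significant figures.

After mixing, C = (53.70·7.900 + 5.050·560.0) / 58.75 = 3252/58.75 = 55.36 mg/L; combined flow 58.75 m³/s.
Travel time t = 16.6·1000 / 0.82 = 20240 s = 5.623 h.
1.4%/h lost → k = −ln(1 − 0.014) = 0.01410 h⁻¹.
First-order decay: C = 55.36·exp(−k·t) = 55.36·0.9238 = 51.14 mg/L.
At the second outfall, C = (58.75·51.14 + 7.690·403.0) / (58.75 + 7.690) = 91.86 mg/L.

91.9 mg/L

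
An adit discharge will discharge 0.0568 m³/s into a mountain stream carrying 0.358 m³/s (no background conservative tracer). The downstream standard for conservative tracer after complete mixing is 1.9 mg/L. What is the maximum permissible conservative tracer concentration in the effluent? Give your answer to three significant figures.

At the limit, (Qr·Cr + Qe·Cₑ)/(Qr + Qe) = 1.9:
Cₑ = (0.4148·1.9 − 0.3580·0) / 0.05680 = 13.88 mg/L.

13.9 mg/L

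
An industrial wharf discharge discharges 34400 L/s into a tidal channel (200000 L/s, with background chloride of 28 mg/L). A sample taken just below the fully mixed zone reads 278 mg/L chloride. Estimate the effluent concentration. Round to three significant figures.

Mass balance: 200000·28.00 + 34400·Cₑ = 234400·278.0
→ Cₑ = (234400·278.0 − 200000·28.00) / 34400 = 1731 mg/L.

1730 mg/L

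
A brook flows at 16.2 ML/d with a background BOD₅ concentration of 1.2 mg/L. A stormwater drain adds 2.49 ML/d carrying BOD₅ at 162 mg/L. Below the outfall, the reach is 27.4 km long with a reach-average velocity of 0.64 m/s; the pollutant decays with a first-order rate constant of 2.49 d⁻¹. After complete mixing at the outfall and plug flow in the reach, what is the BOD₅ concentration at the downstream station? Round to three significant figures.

6.59 mg/L

Flow-weighted average: C = (16.20·1.200 + 2.490·162.0) / 18.69 = 422.8/18.69 = 22.62 mg/L.
Travel time t = 27.4·1000 / 0.64 = 42810 s = 11.89 h.
Applying C = C₀e^(−kt): 22.62 × 0.2912 = 6.587 mg/L.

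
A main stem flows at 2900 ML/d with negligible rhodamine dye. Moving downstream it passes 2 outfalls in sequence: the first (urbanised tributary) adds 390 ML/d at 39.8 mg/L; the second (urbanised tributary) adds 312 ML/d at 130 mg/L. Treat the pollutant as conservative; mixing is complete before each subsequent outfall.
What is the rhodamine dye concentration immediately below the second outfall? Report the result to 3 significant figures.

Below outfall 1: Q → 3290 ML/d, C = (2900·0 + 390.0·39.80)/3290 = 4.718 mg/L.
Below outfall 2: Q → 3602 ML/d, C = (3290·4.718 + 312.0·130.0)/3602 = 15.57 mg/L.

15.6 mg/L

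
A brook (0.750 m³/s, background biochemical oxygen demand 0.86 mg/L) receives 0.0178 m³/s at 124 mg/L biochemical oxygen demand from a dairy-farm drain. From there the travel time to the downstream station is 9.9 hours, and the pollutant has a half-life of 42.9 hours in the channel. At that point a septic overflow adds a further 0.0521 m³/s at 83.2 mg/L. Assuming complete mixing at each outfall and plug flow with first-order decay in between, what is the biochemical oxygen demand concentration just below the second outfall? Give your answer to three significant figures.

8.25 mg/L

Mass balance: C = (0.7500·0.8600 + 0.01780·124.0) / 0.7678 = 2.852/0.7678 = 3.715 mg/L; combined flow 0.7678 m³/s.
Half-life 42.9 h → k = ln 2 / 42.9 = 0.01616 h⁻¹ = 0.3878 d⁻¹.
Decay over the reach: 3.715·exp(−kt) = 3.715·0.8522 = 3.166 mg/L.
Second outfall: C = (0.7678·3.166 + 0.05210·83.20)/0.8199 = 8.251 mg/L.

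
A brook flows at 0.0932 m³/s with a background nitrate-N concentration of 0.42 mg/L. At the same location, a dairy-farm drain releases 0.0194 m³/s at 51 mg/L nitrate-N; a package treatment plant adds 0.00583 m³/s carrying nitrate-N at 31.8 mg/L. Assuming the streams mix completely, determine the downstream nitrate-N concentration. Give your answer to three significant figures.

10.3 mg/L

After mixing, C = (0.09320·0.4200 + 0.01940·51.00 + 0.005830·31.80) / 0.1184 = 1.214/0.1184 = 10.25 mg/L.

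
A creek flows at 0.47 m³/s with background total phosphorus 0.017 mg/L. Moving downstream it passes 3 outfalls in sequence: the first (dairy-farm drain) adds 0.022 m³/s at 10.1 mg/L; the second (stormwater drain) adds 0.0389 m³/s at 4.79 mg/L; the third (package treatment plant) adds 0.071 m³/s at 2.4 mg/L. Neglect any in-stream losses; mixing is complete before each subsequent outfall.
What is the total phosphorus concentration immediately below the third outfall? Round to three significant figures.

0.975 mg/L

After outfall 1: Q = 0.4700 + 0.02200 = 0.4920 m³/s; C = (0.4700·0.01700 + 0.02200·10.10)/0.4920 = 0.4679 mg/L.
After outfall 2: Q = 0.4920 + 0.03890 = 0.5309 m³/s; C = (0.4920·0.4679 + 0.03890·4.790)/0.5309 = 0.7846 mg/L.
After outfall 3: Q = 0.5309 + 0.07100 = 0.6019 m³/s; C = (0.5309·0.7846 + 0.07100·2.400)/0.6019 = 0.9751 mg/L.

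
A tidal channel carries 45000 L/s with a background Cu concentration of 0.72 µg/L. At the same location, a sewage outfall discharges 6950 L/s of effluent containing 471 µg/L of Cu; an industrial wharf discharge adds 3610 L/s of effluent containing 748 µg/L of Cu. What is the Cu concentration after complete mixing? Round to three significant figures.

108 µg/L

Flow-weighted average: C = (45000·0.7200 + 6950·471.0 + 3610·748.0) / 55560 = 6006000/55560 = 108.1 µg/L.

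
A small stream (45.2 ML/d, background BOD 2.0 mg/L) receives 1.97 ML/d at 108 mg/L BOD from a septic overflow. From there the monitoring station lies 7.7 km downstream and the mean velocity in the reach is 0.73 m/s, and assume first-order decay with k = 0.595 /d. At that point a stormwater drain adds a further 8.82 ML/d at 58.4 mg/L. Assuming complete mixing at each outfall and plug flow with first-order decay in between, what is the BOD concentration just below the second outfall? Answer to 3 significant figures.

After mixing, C = (45.20·2.000 + 1.970·108.0) / 47.17 = 303.2/47.17 = 6.427 mg/L; combined flow 47.17 ML/d.
Travel time t = 7.7·1000 / 0.73 = 10550 s = 2.930 h.
Decay over the reach: 6.427·exp(−kt) = 6.427·0.9299 = 5.977 mg/L.
Second outfall: C = (47.17·5.977 + 8.820·58.40)/55.99 = 14.23 mg/L.

14.2 mg/L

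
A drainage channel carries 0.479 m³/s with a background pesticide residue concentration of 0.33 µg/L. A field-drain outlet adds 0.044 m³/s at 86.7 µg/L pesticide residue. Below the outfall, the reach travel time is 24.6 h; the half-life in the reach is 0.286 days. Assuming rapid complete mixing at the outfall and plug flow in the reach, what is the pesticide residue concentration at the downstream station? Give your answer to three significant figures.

Mixed concentration C = ΣQC/ΣQ = (0.4790·0.3300 + 0.04400·86.70) / 0.5230 = 3.973/0.5230 = 7.596 µg/L.
Half-life 0.286 d → k = ln 2 / 0.286 = 2.424 d⁻¹.
First-order decay: C = 7.596·exp(−k·t) = 7.596·0.08339 = 0.6335 µg/L.

0.633 µg/L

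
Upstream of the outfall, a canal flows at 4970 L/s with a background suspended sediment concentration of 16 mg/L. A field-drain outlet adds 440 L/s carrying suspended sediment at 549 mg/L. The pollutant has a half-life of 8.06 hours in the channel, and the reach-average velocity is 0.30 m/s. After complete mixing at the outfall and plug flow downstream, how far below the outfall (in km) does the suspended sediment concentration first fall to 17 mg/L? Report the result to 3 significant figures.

Flow-weighted average: C = (4970·16.00 + 440.0·549.0) / 5410 = 321100/5410 = 59.35 mg/L.
Half-life 8.06 h → k = ln 2 / 8.06 = 0.08600 h⁻¹ = 2.064 d⁻¹.
Set 59.35·exp(−k·t) = 17 → t = ln(59.35/17)/k = 52340 s = 14.54 h.
Distance = v·t = 0.30·52340 = 15700 m = 15.70 km.

15.7 km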